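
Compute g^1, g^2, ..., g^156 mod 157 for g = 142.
142^1, 142^2, ..., 142^{156} mod 157: [142, 68, 79, 71, 34, 118, 114, 17, 59, 57, 87, 108, 107, 122, 54, 132, 61, 27, 66, 109, 92, 33, 133, 46, 95, 145, 23, 126, 151, 90, 63, 154, 45, 110, 77, 101, 55, 117, 129, 106, 137, 143, 53, 147, 150, 105, 152, 75, 131, 76, 116, 144, 38, 58, 72, 19, 29, 36, 88, 93, 18, 44, 125, 9, 22, 141, 83, 11, 149, 120, 84, 153, 60, 42, 155, 30, 21, 156, 15, 89, 78, 86, 123, 39, 43, 140, 98, 100, 70, 49, 50, 35, 103, 25, 96, 130, 91, 48, 65, 124, 24, 111, 62, 12, 134, 31, 6, 67, 94, 3, 112, 47, 80, 56, 102, 40, 28, 51, 20, 14, 104, 10, 7, 52, 5, 82, 26, 81, 41, 13, 119, 99, 85, 138, 128, 121, 69, 64, 139, 113, 32, 148, 135, 16, 74, 146, 8, 37, 73, 4, 97, 115, 2, 127, 136, 1]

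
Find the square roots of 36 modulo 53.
The square roots of 36 mod 53 are 47 and 6. Verify: 47² = 2209 ≡ 36 (mod 53)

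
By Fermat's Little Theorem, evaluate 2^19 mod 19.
By Fermat: 2^{18} ≡ 1 (mod 19). So 2^{19} = 2^{18} · 2^{1} ≡ 2^{1} ≡ 2 (mod 19)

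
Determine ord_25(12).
Powers of 12 mod 25: 12^1≡12, 12^2≡19, 12^3≡3, 12^4≡11, 12^5≡7, 12^6≡9, 12^7≡8, 12^8≡21, 12^9≡2, 12^10≡24, 12^11≡13, 12^12≡6, 12^13≡22, 12^14≡14, 12^15≡18, 12^16≡16, 12^17≡17, 12^18≡4, 12^19≡23, 12^20≡1. So the order of 12 is 20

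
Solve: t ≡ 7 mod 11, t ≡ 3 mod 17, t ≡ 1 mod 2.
M = 11 × 17 × 2 = 374. M₁ = 34, y₁ ≡ 1 mod 11. M₂ = 22, y₂ ≡ 7 mod 17. M₃ = 187, y₃ ≡ 1 mod 2. t = 7×34×1 + 3×22×7 + 1×187×1 ≡ 139 mod 374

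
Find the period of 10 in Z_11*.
Powers of 10 mod 11: 10^1≡10, 10^2≡1. Order = 2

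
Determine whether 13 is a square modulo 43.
By Euler's criterion: 13^{21} ≡ 1 mod 43. Since this equals 1, 13 is a QR.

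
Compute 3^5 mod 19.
By repeated squaring (mod 19): 3^{1}≡3, 3^{2}≡9, 3^{4}≡5. Then 3^{5} = 3^{4+1} ≡ 5 × 3 ≡ 15 (mod 19)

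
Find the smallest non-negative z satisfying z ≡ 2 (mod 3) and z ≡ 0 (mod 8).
M = 3 × 8 = 24. M₁ = 8, y₁ ≡ 2 (mod 3). M₂ = 3, y₂ ≡ 3 (mod 8). z = 2×8×2 + 0×3×3 ≡ 8 (mod 24)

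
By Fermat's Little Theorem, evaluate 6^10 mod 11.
By Fermat's Little Theorem, 6^{10} ≡ 1 mod 11 since 11 is prime and gcd(6, 11) = 1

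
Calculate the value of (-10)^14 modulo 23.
By repeated squaring (mod 23): (-10)^{1}≡13, (-10)^{2}≡8, (-10)^{4}≡18, (-10)^{8}≡2. Then (-10)^{14} = (-10)^{8+4+2} ≡ 2 × 18 × 8 ≡ 12 (mod 23)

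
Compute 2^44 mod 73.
By repeated squaring (mod 73): 2^{1}≡2, 2^{2}≡4, 2^{4}≡16, 2^{8}≡37, 2^{16}≡55, 2^{32}≡32. Then 2^{44} = 2^{32+8+4} ≡ 32 × 37 × 16 ≡ 37 (mod 73)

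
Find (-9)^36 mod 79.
By repeated squaring mod 79: (-9)^{1}≡70, (-9)^{2}≡2, (-9)^{4}≡4, (-9)^{8}≡16, (-9)^{16}≡19, (-9)^{32}≡45. Then (-9)^{36} = (-9)^{32+4} ≡ 45 × 4 ≡ 22 mod 79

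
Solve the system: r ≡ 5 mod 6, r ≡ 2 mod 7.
M = 6 × 7 = 42. M₁ = 7, y₁ ≡ 1 mod 6. M₂ = 6, y₂ ≡ 6 mod 7. r = 5×7×1 + 2×6×6 ≡ 23 mod 42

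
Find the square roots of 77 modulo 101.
The square roots of 77 mod 101 are 28 and 73. Verify: 28² = 784 ≡ 77 mod 101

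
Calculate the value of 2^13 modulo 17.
By repeated squaring mod 17: 2^{1}≡2, 2^{2}≡4, 2^{4}≡16, 2^{8}≡1. Then 2^{13} = 2^{8+4+1} ≡ 1 × 16 × 2 ≡ 15 mod 17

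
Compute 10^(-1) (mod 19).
Since 19 is prime, by Fermat 10^(-1) ≡ 10^{17} ≡ 2 (mod 19). Verify: 10 × 2 = 20 ≡ 1 (mod 19)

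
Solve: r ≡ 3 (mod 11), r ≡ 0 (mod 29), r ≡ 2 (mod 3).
M = 11 × 29 × 3 = 957. M₁ = 87, y₁ ≡ 10 (mod 11). M₂ = 33, y₂ ≡ 22 (mod 29). M₃ = 319, y₃ ≡ 1 (mod 3). r = 3×87×10 + 0×33×22 + 2×319×1 ≡ 377 (mod 957)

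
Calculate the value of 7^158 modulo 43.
Using Fermat: 7^{42} ≡ 1 mod 43. 158 ≡ 32 mod 42. So 7^{158} ≡ 7^{32} ≡ 6 mod 43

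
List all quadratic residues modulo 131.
QRs mod 131: {1, 3, 4, 5, 7, 9, 11, 12, 13, 15, 16, 20, 21, 25, 27, 28, 33, 34, 35, 36, 38, 39, 41, 43, 44, 45, 46, 48, 49, 52, 53, 55, 58, 59, 60, 61, 62, 63, 64, 65, 74, 75, 77, 80, 81, 84, 89, 91, 94, 99, 100, 101, 102, 105, 107, 108, 109, 112, 113, 114, 117, 121, 123, 125, 129}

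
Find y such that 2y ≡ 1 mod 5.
Since 5 is prime, by Fermat 2^(-1) ≡ 2^{3} ≡ 3 mod 5. Verify: 2 × 3 = 6 ≡ 1 mod 5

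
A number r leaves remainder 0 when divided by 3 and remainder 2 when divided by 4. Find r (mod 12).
M = 3 × 4 = 12. M₁ = 4, y₁ ≡ 1 (mod 3). M₂ = 3, y₂ ≡ 3 (mod 4). r = 0×4×1 + 2×3×3 ≡ 6 (mod 12)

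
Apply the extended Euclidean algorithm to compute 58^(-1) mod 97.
Extended GCD: 58(-5) + 97(3) = 1. So 58^(-1) ≡ -5 ≡ 92 (mod 97). Verify: 58 × 92 = 5336 ≡ 1 (mod 97)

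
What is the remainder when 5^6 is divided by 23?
By repeated squaring mod 23: 5^{1}≡5, 5^{2}≡2, 5^{4}≡4. Then 5^{6} = 5^{4+2} ≡ 4 × 2 ≡ 8 mod 23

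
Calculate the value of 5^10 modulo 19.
By repeated squaring mod 19: 5^{1}≡5, 5^{2}≡6, 5^{4}≡17, 5^{8}≡4. Then 5^{10} = 5^{8+2} ≡ 4 × 6 ≡ 5 mod 19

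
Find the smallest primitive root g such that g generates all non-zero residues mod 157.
g = 5. Powers: [5, 25, 125, 154, 142, 82, ...] generates all 156 non-zero residues.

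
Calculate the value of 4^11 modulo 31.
By repeated squaring mod 31: 4^{1}≡4, 4^{2}≡16, 4^{4}≡8, 4^{8}≡2. Then 4^{11} = 4^{8+2+1} ≡ 2 × 16 × 4 ≡ 4 mod 31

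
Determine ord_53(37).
Powers of 37 mod 53: 37^1≡37, 37^2≡44, 37^3≡38, 37^4≡28, 37^5≡29, 37^6≡13, 37^7≡4, 37^8≡42, 37^9≡17, 37^10≡46, 37^11≡6, 37^12≡10, 37^13≡52, 37^14≡16, 37^15≡9, 37^16≡15, 37^17≡25, 37^18≡24, 37^19≡40, 37^20≡49, 37^21≡11, 37^22≡36, 37^23≡7, 37^24≡47, 37^25≡43, 37^26≡1. So the order of 37 is 26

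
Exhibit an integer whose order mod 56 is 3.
25 has order 3 mod 56 since 25^{3} ≡ 1 (mod 56) and no smaller power works.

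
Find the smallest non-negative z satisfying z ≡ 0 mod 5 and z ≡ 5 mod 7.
M = 5 × 7 = 35. M₁ = 7, y₁ ≡ 3 mod 5. M₂ = 5, y₂ ≡ 3 mod 7. z = 0×7×3 + 5×5×3 ≡ 5 mod 35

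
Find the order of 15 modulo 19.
Powers of 15 mod 19: 15^1≡15, 15^2≡16, 15^3≡12, 15^4≡9, 15^5≡2, 15^6≡11, 15^7≡13, 15^8≡5, 15^9≡18, 15^10≡4, 15^11≡3, 15^12≡7, 15^13≡10, 15^14≡17, 15^15≡8, 15^16≡6, 15^17≡14, 15^18≡1. ord_19(15) = 18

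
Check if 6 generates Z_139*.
6^{23} ≡ 1 mod 139 and 23 < 138, so ord_139(6) = 23 ≠ 138 and 6 is not a primitive root.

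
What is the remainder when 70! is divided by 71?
By Wilson's theorem, (70)! ≡ -1 ≡ 70 (mod 71)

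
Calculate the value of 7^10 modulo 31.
By repeated squaring (mod 31): 7^{1}≡7, 7^{2}≡18, 7^{4}≡14, 7^{8}≡10. Then 7^{10} = 7^{8+2} ≡ 10 × 18 ≡ 25 (mod 31)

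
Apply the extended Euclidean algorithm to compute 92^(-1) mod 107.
Extended GCD: 92(-50) + 107(43) = 1. So 92^(-1) ≡ -50 ≡ 57 (mod 107). Verify: 92 × 57 = 5244 ≡ 1 (mod 107)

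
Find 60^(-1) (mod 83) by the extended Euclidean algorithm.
Extended GCD: 60(18) + 83(-13) = 1. So 60^(-1) ≡ 18 (mod 83). Verify: 60 × 18 = 1080 ≡ 1 (mod 83)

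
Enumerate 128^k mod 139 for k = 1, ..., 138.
128^1, 128^2, ..., 128^{138} mod 139: [128, 121, 59, 46, 50, 6, 73, 31, 76, 137, 22, 36, 21, 47, 39, 127, 132, 77, 126, 4, 95, 67, 97, 45, 61, 24, 14, 124, 26, 131, 88, 5, 84, 49, 17, 91, 111, 30, 87, 16, 102, 129, 110, 41, 105, 96, 56, 79, 104, 107, 74, 20, 58, 57, 68, 86, 27, 120, 70, 64, 130, 99, 23, 25, 3, 106, 85, 38, 138, 11, 18, 80, 93, 89, 133, 66, 108, 63, 2, 117, 103, 118, 92, 100, 12, 7, 62, 13, 135, 44, 72, 42, 94, 78, 115, 125, 15, 113, 8, 51, 134, 55, 90, 122, 48, 28, 109, 52, 123, 37, 10, 29, 98, 34, 43, 83, 60, 35, 32, 65, 119, 81, 82, 71, 53, 112, 19, 69, 75, 9, 40, 116, 114, 136, 33, 54, 101, 1]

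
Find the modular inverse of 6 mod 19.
Since 19 is prime, by Fermat 6^(-1) ≡ 6^{17} ≡ 16 (mod 19). Verify: 6 × 16 = 96 ≡ 1 (mod 19)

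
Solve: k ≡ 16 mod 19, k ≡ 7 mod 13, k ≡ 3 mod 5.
M = 19 × 13 × 5 = 1235. M₁ = 65, y₁ ≡ 12 mod 19. M₂ = 95, y₂ ≡ 10 mod 13. M₃ = 247, y₃ ≡ 3 mod 5. k = 16×65×12 + 7×95×10 + 3×247×3 ≡ 358 mod 1235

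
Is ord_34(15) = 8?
Powers of 15 mod 34: 15^1≡15, 15^2≡21, 15^3≡9, 15^4≡33, 15^5≡19, 15^6≡13, 15^7≡25, 15^8≡1. First k with 15^k≡1 is k=8. Yes, ord_34(15) = 8.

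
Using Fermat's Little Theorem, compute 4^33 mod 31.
By Fermat: 4^{30} ≡ 1 (mod 31). So 4^{33} = 4^{30} · 4^{3} ≡ 4^{3} ≡ 2 (mod 31)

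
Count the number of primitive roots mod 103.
Number of primitive roots mod 103 = φ(p-1) = φ(102) = 32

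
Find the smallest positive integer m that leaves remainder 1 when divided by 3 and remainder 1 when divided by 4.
M = 3 × 4 = 12. M₁ = 4, y₁ ≡ 1 (mod 3). M₂ = 3, y₂ ≡ 3 (mod 4). m = 1×4×1 + 1×3×3 ≡ 1 (mod 12)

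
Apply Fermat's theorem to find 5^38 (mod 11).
By Fermat: 5^{10} ≡ 1 (mod 11). 38 = 3×10 + 8. So 5^{38} ≡ 5^{8} ≡ 4 (mod 11)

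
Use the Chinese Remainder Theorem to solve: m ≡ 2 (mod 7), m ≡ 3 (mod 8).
M = 7 × 8 = 56. M₁ = 8, y₁ ≡ 1 (mod 7). M₂ = 7, y₂ ≡ 7 (mod 8). m = 2×8×1 + 3×7×7 ≡ 51 (mod 56)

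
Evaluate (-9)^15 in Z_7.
Using Fermat: (-9)^{6} ≡ 1 mod 7. 15 ≡ 3 mod 6. So (-9)^{15} ≡ (-9)^{3} ≡ 6 mod 7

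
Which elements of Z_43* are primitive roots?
There are φ(42) = 12 primitive roots mod 43: {3, 5, 12, 18, 19, 20, 26, 28, 29, 30, 33, 34}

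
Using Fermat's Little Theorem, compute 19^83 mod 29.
By Fermat: 19^{28} ≡ 1 mod 29. 83 = 2×28 + 27. So 19^{83} ≡ 19^{27} ≡ 26 mod 29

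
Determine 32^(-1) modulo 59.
Since 59 is prime, by Fermat 32^(-1) ≡ 32^{57} ≡ 24 mod 59. Verify: 32 × 24 = 768 ≡ 1 mod 59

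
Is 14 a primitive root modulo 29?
ord_29(14) divides 28. For each prime q|28: 14^{14}≡28, 14^{4}≡20, none ≡ 1. So 14 has order 28 and is a primitive root mod 29.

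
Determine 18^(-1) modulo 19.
Since 19 is prime, by Fermat 18^(-1) ≡ 18^{17} ≡ 18 mod 19. Verify: 18 × 18 = 324 ≡ 1 mod 19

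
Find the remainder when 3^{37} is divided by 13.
By Fermat: 3^{12} ≡ 1 mod 13. 37 = 3×12 + 1. So 3^{37} ≡ 3^{1} ≡ 3 mod 13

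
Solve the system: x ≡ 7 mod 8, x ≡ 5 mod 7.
M = 8 × 7 = 56. M₁ = 7, y₁ ≡ 7 mod 8. M₂ = 8, y₂ ≡ 1 mod 7. x = 7×7×7 + 5×8×1 ≡ 47 mod 56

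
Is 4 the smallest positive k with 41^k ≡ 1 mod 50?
Powers of 41 mod 50: 41^1≡41, 41^2≡31, 41^3≡21, 41^4≡11, 41^5≡1. 41^4≡11≢1, so ord ≠ 4. No, the actual order is 5.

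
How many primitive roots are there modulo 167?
There are φ(167-1) = φ(166) = 82 primitive roots modulo 167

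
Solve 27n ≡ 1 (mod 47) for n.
Since 47 is prime, by Fermat 27^(-1) ≡ 27^{45} ≡ 7 (mod 47). Verify: 27 × 7 = 189 ≡ 1 (mod 47)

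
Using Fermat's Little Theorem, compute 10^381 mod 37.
By Fermat: 10^{36} ≡ 1 (mod 37). 381 ≡ 21 (mod 36). So 10^{381} ≡ 10^{21} ≡ 1 (mod 37)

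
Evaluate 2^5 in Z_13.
By repeated squaring mod 13: 2^{1}≡2, 2^{2}≡4, 2^{4}≡3. Then 2^{5} = 2^{4+1} ≡ 3 × 2 ≡ 6 mod 13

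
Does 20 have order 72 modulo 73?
ord_73(20) divides 72. For each prime q|72: 20^{36}≡72, 20^{24}≡64, none ≡ 1. So 20 has order 72 and is a primitive root mod 73.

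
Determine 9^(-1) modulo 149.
Since 149 is prime, by Fermat 9^(-1) ≡ 9^{147} ≡ 116 mod 149. Verify: 9 × 116 = 1044 ≡ 1 mod 149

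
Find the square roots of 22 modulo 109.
The square roots of 22 mod 109 are 26 and 83. Verify: 26² = 676 ≡ 22 mod 109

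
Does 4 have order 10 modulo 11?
4^{5} ≡ 1 mod 11 and 5 < 10, so ord_11(4) = 5 ≠ 10 and 4 is not a primitive root.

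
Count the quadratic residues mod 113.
Exactly half the non-zero residues mod a prime are QRs: (113-1)/2 = 56.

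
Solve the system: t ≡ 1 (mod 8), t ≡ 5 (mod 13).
M = 8 × 13 = 104. M₁ = 13, y₁ ≡ 5 (mod 8). M₂ = 8, y₂ ≡ 5 (mod 13). t = 1×13×5 + 5×8×5 ≡ 57 (mod 104)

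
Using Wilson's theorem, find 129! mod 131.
(130)! = (129)! × (130) ≡ -1 (mod 131). So (129)! ≡ -1 × (130)^(-1) ≡ (-1)×(-1) = 1 (mod 131)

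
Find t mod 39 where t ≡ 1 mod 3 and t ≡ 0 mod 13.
M = 3 × 13 = 39. M₁ = 13, y₁ ≡ 1 mod 3. M₂ = 3, y₂ ≡ 9 mod 13. t = 1×13×1 + 0×3×9 ≡ 13 mod 39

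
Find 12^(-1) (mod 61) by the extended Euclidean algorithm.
Extended GCD: 12(-5) + 61(1) = 1. So 12^(-1) ≡ -5 ≡ 56 (mod 61). Verify: 12 × 56 = 672 ≡ 1 (mod 61)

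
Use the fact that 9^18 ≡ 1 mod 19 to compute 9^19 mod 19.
By Fermat: 9^{18} ≡ 1 mod 19. So 9^{19} = 9^{18} · 9^{1} ≡ 9^{1} ≡ 9 mod 19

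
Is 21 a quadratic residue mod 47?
By Euler's criterion: 21^{23} ≡ 1 mod 47. Since this equals 1, 21 is a QR.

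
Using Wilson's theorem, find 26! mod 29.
(28)! = (26)! × (27) × (28) ≡ -1 mod 29. So (26)! ≡ -1 × [(28)(27)]^(-1) ≡ 14 mod 29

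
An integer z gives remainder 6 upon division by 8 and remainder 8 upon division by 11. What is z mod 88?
M = 8 × 11 = 88. M₁ = 11, y₁ ≡ 3 mod 8. M₂ = 8, y₂ ≡ 7 mod 11. z = 6×11×3 + 8×8×7 ≡ 30 mod 88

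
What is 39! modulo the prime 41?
(40)! = (39)! × (40) ≡ -1 (mod 41). So (39)! ≡ -1 × (40)^(-1) ≡ (-1)×(-1) = 1 (mod 41)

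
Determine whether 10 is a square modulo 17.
By Euler's criterion: 10^{8} ≡ 16 mod 17. Since this equals -1 (≡ 16), 10 is not a QR.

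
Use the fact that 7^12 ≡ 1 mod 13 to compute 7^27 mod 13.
By Fermat: 7^{12} ≡ 1 mod 13. 27 = 2×12 + 3. So 7^{27} ≡ 7^{3} ≡ 5 mod 13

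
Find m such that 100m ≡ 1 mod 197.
Since 197 is prime, by Fermat 100^(-1) ≡ 100^{195} ≡ 132 mod 197. Verify: 100 × 132 = 13200 ≡ 1 mod 197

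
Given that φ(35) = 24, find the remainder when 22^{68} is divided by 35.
By Euler: 22^{24} ≡ 1 mod 35 since gcd(22, 35) = 1. 68 = 2×24 + 20. So 22^{68} ≡ 22^{20} ≡ 1 mod 35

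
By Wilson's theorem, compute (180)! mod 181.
By Wilson's theorem, (180)! ≡ -1 ≡ 180 mod 181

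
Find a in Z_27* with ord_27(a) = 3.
10 has order 3 mod 27 since 10^{3} ≡ 1 (mod 27) and no smaller power works.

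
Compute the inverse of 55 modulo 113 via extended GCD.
Extended GCD: 55(37) + 113(-18) = 1. So 55^(-1) ≡ 37 mod 113. Verify: 55 × 37 = 2035 ≡ 1 mod 113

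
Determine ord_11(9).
Powers of 9 mod 11: 9^1≡9, 9^2≡4, 9^3≡3, 9^4≡5, 9^5≡1. Order = 5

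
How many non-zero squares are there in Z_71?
For prime 71, there are (p-1)/2 = (71-1)/2 = 35 quadratic residues (excluding 0).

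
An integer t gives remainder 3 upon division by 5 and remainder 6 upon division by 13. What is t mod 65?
M = 5 × 13 = 65. M₁ = 13, y₁ ≡ 2 mod 5. M₂ = 5, y₂ ≡ 8 mod 13. t = 3×13×2 + 6×5×8 ≡ 58 mod 65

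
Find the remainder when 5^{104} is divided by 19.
By Fermat: 5^{18} ≡ 1 mod 19. 104 = 5×18 + 14. So 5^{104} ≡ 5^{14} ≡ 9 mod 19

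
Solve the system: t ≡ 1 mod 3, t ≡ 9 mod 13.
M = 3 × 13 = 39. M₁ = 13, y₁ ≡ 1 mod 3. M₂ = 3, y₂ ≡ 9 mod 13. t = 1×13×1 + 9×3×9 ≡ 22 mod 39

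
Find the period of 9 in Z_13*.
Powers of 9 mod 13: 9^1≡9, 9^2≡3, 9^3≡1. Order = 3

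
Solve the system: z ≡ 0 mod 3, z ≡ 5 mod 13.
M = 3 × 13 = 39. M₁ = 13, y₁ ≡ 1 mod 3. M₂ = 3, y₂ ≡ 9 mod 13. z = 0×13×1 + 5×3×9 ≡ 18 mod 39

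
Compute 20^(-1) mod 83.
Since 83 is prime, by Fermat 20^(-1) ≡ 20^{81} ≡ 54 mod 83. Verify: 20 × 54 = 1080 ≡ 1 mod 83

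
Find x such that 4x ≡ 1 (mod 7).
Since 7 is prime, by Fermat 4^(-1) ≡ 4^{5} ≡ 2 (mod 7). Verify: 4 × 2 = 8 ≡ 1 (mod 7)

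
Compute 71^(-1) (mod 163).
Since 163 is prime, by Fermat 71^(-1) ≡ 71^{161} ≡ 62 (mod 163). Verify: 71 × 62 = 4402 ≡ 1 (mod 163)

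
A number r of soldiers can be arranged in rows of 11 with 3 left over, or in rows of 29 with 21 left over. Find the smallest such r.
M = 11 × 29 = 319. M₁ = 29, y₁ ≡ 8 mod 11. M₂ = 11, y₂ ≡ 8 mod 29. r = 3×29×8 + 21×11×8 ≡ 311 mod 319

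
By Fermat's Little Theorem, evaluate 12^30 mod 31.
By Fermat's Little Theorem, 12^{30} ≡ 1 (mod 31) since 31 is prime and gcd(12, 31) = 1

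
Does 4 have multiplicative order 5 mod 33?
Powers of 4 mod 33: 4^1≡4, 4^2≡16, 4^3≡31, 4^4≡25, 4^5≡1. First k with 4^k≡1 is k=5. Yes, ord_33(4) = 5.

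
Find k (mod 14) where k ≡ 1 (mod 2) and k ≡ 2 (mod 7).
M = 2 × 7 = 14. M₁ = 7, y₁ ≡ 1 (mod 2). M₂ = 2, y₂ ≡ 4 (mod 7). k = 1×7×1 + 2×2×4 ≡ 9 (mod 14)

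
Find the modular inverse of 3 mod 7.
Since 7 is prime, by Fermat 3^(-1) ≡ 3^{5} ≡ 5 mod 7. Verify: 3 × 5 = 15 ≡ 1 mod 7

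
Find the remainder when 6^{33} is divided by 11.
By Fermat: 6^{10} ≡ 1 (mod 11). 33 = 3×10 + 3. So 6^{33} ≡ 6^{3} ≡ 7 (mod 11)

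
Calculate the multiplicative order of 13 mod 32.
Powers of 13 mod 32: 13^1≡13, 13^2≡9, 13^3≡21, 13^4≡17, 13^5≡29, 13^6≡25, 13^7≡5, 13^8≡1. ord_32(13) = 8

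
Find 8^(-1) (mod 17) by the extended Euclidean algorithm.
Extended GCD: 8(-2) + 17(1) = 1. So 8^(-1) ≡ -2 ≡ 15 (mod 17). Verify: 8 × 15 = 120 ≡ 1 (mod 17)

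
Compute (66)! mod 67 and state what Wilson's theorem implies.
(66)! mod 67 = 66. Since this equals -1 (mod 67), Wilson confirms 67 is prime.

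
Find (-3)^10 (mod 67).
By repeated squaring (mod 67): (-3)^{1}≡64, (-3)^{2}≡9, (-3)^{4}≡14, (-3)^{8}≡62. Then (-3)^{10} = (-3)^{8+2} ≡ 62 × 9 ≡ 22 (mod 67)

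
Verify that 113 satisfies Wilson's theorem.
(112)! mod 113 = 112. Since this equals -1 (mod 113), Wilson confirms 113 is prime.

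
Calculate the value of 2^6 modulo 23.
By repeated squaring (mod 23): 2^{1}≡2, 2^{2}≡4, 2^{4}≡16. Then 2^{6} = 2^{4+2} ≡ 16 × 4 ≡ 18 (mod 23)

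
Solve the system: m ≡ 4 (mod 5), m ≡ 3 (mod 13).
M = 5 × 13 = 65. M₁ = 13, y₁ ≡ 2 (mod 5). M₂ = 5, y₂ ≡ 8 (mod 13). m = 4×13×2 + 3×5×8 ≡ 29 (mod 65)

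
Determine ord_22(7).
Powers of 7 mod 22: 7^1≡7, 7^2≡5, 7^3≡13, 7^4≡3, 7^5≡21, 7^6≡15, 7^7≡17, 7^8≡9, 7^9≡19, 7^10≡1. So the order of 7 is 10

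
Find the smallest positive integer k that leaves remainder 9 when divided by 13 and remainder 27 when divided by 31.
M = 13 × 31 = 403. M₁ = 31, y₁ ≡ 8 (mod 13). M₂ = 13, y₂ ≡ 12 (mod 31). k = 9×31×8 + 27×13×12 ≡ 399 (mod 403)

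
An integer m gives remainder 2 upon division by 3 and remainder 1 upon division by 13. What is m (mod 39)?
M = 3 × 13 = 39. M₁ = 13, y₁ ≡ 1 (mod 3). M₂ = 3, y₂ ≡ 9 (mod 13). m = 2×13×1 + 1×3×9 ≡ 14 (mod 39)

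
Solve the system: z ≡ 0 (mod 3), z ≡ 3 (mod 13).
M = 3 × 13 = 39. M₁ = 13, y₁ ≡ 1 (mod 3). M₂ = 3, y₂ ≡ 9 (mod 13). z = 0×13×1 + 3×3×9 ≡ 3 (mod 39)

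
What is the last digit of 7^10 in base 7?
By repeated squaring mod 7: 7^{1}≡0, 7^{2}≡0, 7^{4}≡0, 7^{8}≡0. Then 7^{10} = 7^{8+2} ≡ 0 × 0 ≡ 0 mod 7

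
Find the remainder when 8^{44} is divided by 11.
By Fermat: 8^{10} ≡ 1 (mod 11). 44 = 4×10 + 4. So 8^{44} ≡ 8^{4} ≡ 4 (mod 11)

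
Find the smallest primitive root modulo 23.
g = 5. Powers: [5, 2, 10, 4, 20, 8, ...] generates all 22 non-zero residues.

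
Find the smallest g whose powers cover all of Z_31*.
g = 3. For each prime q|30: 3^{15}≡30, 3^{10}≡25, 3^{6}≡16, none ≡ 1, so ord_31(3) = 30 and 3 is a primitive root.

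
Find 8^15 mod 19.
By repeated squaring mod 19: 8^{1}≡8, 8^{2}≡7, 8^{4}≡11, 8^{8}≡7. Then 8^{15} = 8^{8+4+2+1} ≡ 7 × 11 × 7 × 8 ≡ 18 mod 19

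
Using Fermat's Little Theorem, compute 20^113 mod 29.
By Fermat: 20^{28} ≡ 1 (mod 29). 113 = 4×28 + 1. So 20^{113} ≡ 20^{1} ≡ 20 (mod 29)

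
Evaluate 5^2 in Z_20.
5^{2} = 25 ≡ 5 mod 20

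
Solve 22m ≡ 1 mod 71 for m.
Since 71 is prime, by Fermat 22^(-1) ≡ 22^{69} ≡ 42 mod 71. Verify: 22 × 42 = 924 ≡ 1 mod 71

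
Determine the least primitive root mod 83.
g = 2. Powers: [2, 4, 8, 16, 32, 64, ...] generates all 82 non-zero residues.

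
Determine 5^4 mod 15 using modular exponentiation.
5^{4} = 625 ≡ 10 mod 15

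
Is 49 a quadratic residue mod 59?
By Euler's criterion: 49^{29} ≡ 1 (mod 59). Since this equals 1, 49 is a QR.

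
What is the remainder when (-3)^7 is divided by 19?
By repeated squaring (mod 19): (-3)^{1}≡16, (-3)^{2}≡9, (-3)^{4}≡5. Then (-3)^{7} = (-3)^{4+2+1} ≡ 5 × 9 × 16 ≡ 17 (mod 19)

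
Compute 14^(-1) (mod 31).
Since 31 is prime, by Fermat 14^(-1) ≡ 14^{29} ≡ 20 (mod 31). Verify: 14 × 20 = 280 ≡ 1 (mod 31)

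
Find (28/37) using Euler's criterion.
(28/37) = 28^{18} mod 37 = 1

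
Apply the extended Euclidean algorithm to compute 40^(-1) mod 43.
Extended GCD: 40(14) + 43(-13) = 1. So 40^(-1) ≡ 14 mod 43. Verify: 40 × 14 = 560 ≡ 1 mod 43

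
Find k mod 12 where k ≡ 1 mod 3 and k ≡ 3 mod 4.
M = 3 × 4 = 12. M₁ = 4, y₁ ≡ 1 mod 3. M₂ = 3, y₂ ≡ 3 mod 4. k = 1×4×1 + 3×3×3 ≡ 7 mod 12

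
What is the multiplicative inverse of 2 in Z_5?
Since 5 is prime, by Fermat 2^(-1) ≡ 2^{3} ≡ 3 (mod 5). Verify: 2 × 3 = 6 ≡ 1 (mod 5)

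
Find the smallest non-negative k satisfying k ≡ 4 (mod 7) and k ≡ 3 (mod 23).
M = 7 × 23 = 161. M₁ = 23, y₁ ≡ 4 (mod 7). M₂ = 7, y₂ ≡ 10 (mod 23). k = 4×23×4 + 3×7×10 ≡ 95 (mod 161)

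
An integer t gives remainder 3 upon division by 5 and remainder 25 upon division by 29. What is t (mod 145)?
M = 5 × 29 = 145. M₁ = 29, y₁ ≡ 4 (mod 5). M₂ = 5, y₂ ≡ 6 (mod 29). t = 3×29×4 + 25×5×6 ≡ 83 (mod 145)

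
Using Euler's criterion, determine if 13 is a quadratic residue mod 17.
By Euler's criterion: 13^{8} ≡ 1 (mod 17). Since this equals 1, 13 is a QR.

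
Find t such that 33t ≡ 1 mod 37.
Since 37 is prime, by Fermat 33^(-1) ≡ 33^{35} ≡ 9 mod 37. Verify: 33 × 9 = 297 ≡ 1 mod 37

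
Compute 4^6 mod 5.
Using Fermat: 4^{4} ≡ 1 mod 5. 6 ≡ 2 mod 4. So 4^{6} ≡ 4^{2} ≡ 1 mod 5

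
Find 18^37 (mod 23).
Using Fermat: 18^{22} ≡ 1 (mod 23). 37 ≡ 15 (mod 22). So 18^{37} ≡ 18^{15} ≡ 4 (mod 23)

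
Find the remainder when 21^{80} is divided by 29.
By Fermat: 21^{28} ≡ 1 (mod 29). 80 = 2×28 + 24. So 21^{80} ≡ 21^{24} ≡ 25 (mod 29)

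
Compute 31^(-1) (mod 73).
Since 73 is prime, by Fermat 31^(-1) ≡ 31^{71} ≡ 33 (mod 73). Verify: 31 × 33 = 1023 ≡ 1 (mod 73)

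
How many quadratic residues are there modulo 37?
For prime 37, there are (p-1)/2 = (37-1)/2 = 18 quadratic residues (excluding 0).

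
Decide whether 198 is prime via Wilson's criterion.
(197)! mod 198 = 0. Since 0 ≢ -1 mod 198, 198 is not prime.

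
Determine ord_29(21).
Powers of 21 mod 29: 21^1≡21, 21^2≡6, 21^3≡10, 21^4≡7, 21^5≡2, 21^6≡13, 21^7≡12, 21^8≡20, 21^9≡14, 21^10≡4, 21^11≡26, 21^12≡24, 21^13≡11, 21^14≡28, 21^15≡8, 21^16≡23, 21^17≡19, 21^18≡22, 21^19≡27, 21^20≡16, 21^21≡17, 21^22≡9, 21^23≡15, 21^24≡25, 21^25≡3, 21^26≡5, 21^27≡18, 21^28≡1. Order = 28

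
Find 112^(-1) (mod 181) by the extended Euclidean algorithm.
Extended GCD: 112(-21) + 181(13) = 1. So 112^(-1) ≡ -21 ≡ 160 (mod 181). Verify: 112 × 160 = 17920 ≡ 1 (mod 181)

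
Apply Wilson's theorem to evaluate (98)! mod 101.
(100)! = (98)! × (99) × (100) ≡ -1 (mod 101). So (98)! ≡ -1 × [(100)(99)]^(-1) ≡ 50 (mod 101)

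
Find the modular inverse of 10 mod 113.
Since 113 is prime, by Fermat 10^(-1) ≡ 10^{111} ≡ 34 mod 113. Verify: 10 × 34 = 340 ≡ 1 mod 113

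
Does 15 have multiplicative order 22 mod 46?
Powers of 15 mod 46: 15^1≡15, 15^2≡41, 15^3≡17, 15^4≡25, 15^5≡7, 15^6≡13, 15^7≡11, 15^8≡27, 15^9≡37, 15^10≡3, 15^11≡45, 15^12≡31, 15^13≡5, 15^14≡29, 15^15≡21, 15^16≡39, 15^17≡33, 15^18≡35, 15^19≡19, 15^20≡9, 15^21≡43, 15^22≡1. First k with 15^k≡1 is k=22. Yes, ord_46(15) = 22.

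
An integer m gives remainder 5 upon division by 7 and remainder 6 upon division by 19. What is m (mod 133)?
M = 7 × 19 = 133. M₁ = 19, y₁ ≡ 3 (mod 7). M₂ = 7, y₂ ≡ 11 (mod 19). m = 5×19×3 + 6×7×11 ≡ 82 (mod 133)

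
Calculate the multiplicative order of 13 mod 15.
Powers of 13 mod 15: 13^1≡13, 13^2≡4, 13^3≡7, 13^4≡1. ord_15(13) = 4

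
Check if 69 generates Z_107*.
69^{53} ≡ 1 (mod 107) and 53 < 106, so ord_107(69) = 53 ≠ 106 and 69 is not a primitive root.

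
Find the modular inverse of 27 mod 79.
Since 79 is prime, by Fermat 27^(-1) ≡ 27^{77} ≡ 41 (mod 79). Verify: 27 × 41 = 1107 ≡ 1 (mod 79)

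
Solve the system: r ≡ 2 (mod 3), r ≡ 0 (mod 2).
M = 3 × 2 = 6. M₁ = 2, y₁ ≡ 2 (mod 3). M₂ = 3, y₂ ≡ 1 (mod 2). r = 2×2×2 + 0×3×1 ≡ 2 (mod 6)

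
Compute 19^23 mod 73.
By repeated squaring (mod 73): 19^{1}≡19, 19^{2}≡69, 19^{4}≡16, 19^{8}≡37, 19^{16}≡55. Then 19^{23} = 19^{16+4+2+1} ≡ 55 × 16 × 69 × 19 ≡ 61 (mod 73)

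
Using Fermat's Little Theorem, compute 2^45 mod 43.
By Fermat: 2^{42} ≡ 1 (mod 43). So 2^{45} = 2^{42} · 2^{3} ≡ 2^{3} ≡ 8 (mod 43)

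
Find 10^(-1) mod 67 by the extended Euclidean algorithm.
Extended GCD: 10(-20) + 67(3) = 1. So 10^(-1) ≡ -20 ≡ 47 mod 67. Verify: 10 × 47 = 470 ≡ 1 mod 67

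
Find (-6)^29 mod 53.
By repeated squaring mod 53: (-6)^{1}≡47, (-6)^{2}≡36, (-6)^{4}≡24, (-6)^{8}≡46, (-6)^{16}≡49. Then (-6)^{29} = (-6)^{16+8+4+1} ≡ 49 × 46 × 24 × 47 ≡ 49 mod 53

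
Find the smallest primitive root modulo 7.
g = 3. For each prime q|6: 3^{3}≡6, 3^{2}≡2, none ≡ 1, so ord_7(3) = 6 and 3 is a primitive root.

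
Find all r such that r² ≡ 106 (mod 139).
The square roots of 106 mod 139 are 55 and 84. Verify: 55² = 3025 ≡ 106 (mod 139)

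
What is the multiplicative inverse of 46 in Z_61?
Since 61 is prime, by Fermat 46^(-1) ≡ 46^{59} ≡ 4 (mod 61). Verify: 46 × 4 = 184 ≡ 1 (mod 61)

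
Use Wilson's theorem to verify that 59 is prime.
(58)! mod 59 = 58. Since this equals -1 mod 59, Wilson confirms 59 is prime.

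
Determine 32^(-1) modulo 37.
Since 37 is prime, by Fermat 32^(-1) ≡ 32^{35} ≡ 22 (mod 37). Verify: 32 × 22 = 704 ≡ 1 (mod 37)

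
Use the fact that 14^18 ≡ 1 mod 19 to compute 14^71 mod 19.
By Fermat: 14^{18} ≡ 1 mod 19. 71 = 3×18 + 17. So 14^{71} ≡ 14^{17} ≡ 15 mod 19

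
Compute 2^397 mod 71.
Using Fermat: 2^{70} ≡ 1 (mod 71). 397 ≡ 47 (mod 70). So 2^{397} ≡ 2^{47} ≡ 49 (mod 71)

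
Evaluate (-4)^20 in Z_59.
By repeated squaring (mod 59): (-4)^{1}≡55, (-4)^{2}≡16, (-4)^{4}≡20, (-4)^{8}≡46, (-4)^{16}≡51. Then (-4)^{20} = (-4)^{16+4} ≡ 51 × 20 ≡ 17 (mod 59)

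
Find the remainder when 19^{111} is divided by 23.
By Fermat: 19^{22} ≡ 1 mod 23. 111 = 5×22 + 1. So 19^{111} ≡ 19^{1} ≡ 19 mod 23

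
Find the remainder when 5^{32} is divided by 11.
By Fermat: 5^{10} ≡ 1 (mod 11). 32 = 3×10 + 2. So 5^{32} ≡ 5^{2} ≡ 3 (mod 11)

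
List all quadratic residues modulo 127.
Squares in Z_127*: {1, 2, 4, 8, 9, 11, 13, 15, 16, 17, 18, 19, 21, 22, 25, 26, 30, 31, 32, 34, 35, 36, 37, 38, 41, 42, 44, 47, 49, 50, 52, 60, 61, 62, 64, 68, 69, 70, 71, 72, 73, 74, 76, 79, 81, 82, 84, 87, 88, 94, 98, 99, 100, 103, 104, 107, 113, 115, 117, 120, 121, 122, 124}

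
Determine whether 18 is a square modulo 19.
By Euler's criterion: 18^{9} ≡ 18 mod 19. Since this equals -1 (≡ 18), 18 is not a QR.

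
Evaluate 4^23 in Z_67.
By repeated squaring (mod 67): 4^{1}≡4, 4^{2}≡16, 4^{4}≡55, 4^{8}≡10, 4^{16}≡33. Then 4^{23} = 4^{16+4+2+1} ≡ 33 × 55 × 16 × 4 ≡ 49 (mod 67)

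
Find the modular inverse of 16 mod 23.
Since 23 is prime, by Fermat 16^(-1) ≡ 16^{21} ≡ 13 (mod 23). Verify: 16 × 13 = 208 ≡ 1 (mod 23)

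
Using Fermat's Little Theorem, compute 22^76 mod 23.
By Fermat: 22^{22} ≡ 1 (mod 23). 76 = 3×22 + 10. So 22^{76} ≡ 22^{10} ≡ 1 (mod 23)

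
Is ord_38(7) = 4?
Powers of 7 mod 38: 7^1≡7, 7^2≡11, 7^3≡1. Already 7^3≡1, so the order is 3 < 4. No, the actual order is 3.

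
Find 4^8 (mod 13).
By repeated squaring (mod 13): 4^{1}≡4, 4^{2}≡3, 4^{4}≡9, 4^{8}≡3. So 4^{8} ≡ 3 (mod 13)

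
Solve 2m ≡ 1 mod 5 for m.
Since 5 is prime, by Fermat 2^(-1) ≡ 2^{3} ≡ 3 mod 5. Verify: 2 × 3 = 6 ≡ 1 mod 5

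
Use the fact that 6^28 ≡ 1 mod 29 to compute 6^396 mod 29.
By Fermat: 6^{28} ≡ 1 mod 29. 396 ≡ 4 mod 28. So 6^{396} ≡ 6^{4} ≡ 20 mod 29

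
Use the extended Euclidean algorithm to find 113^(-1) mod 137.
Extended GCD: 113(-40) + 137(33) = 1. So 113^(-1) ≡ -40 ≡ 97 (mod 137). Verify: 113 × 97 = 10961 ≡ 1 (mod 137)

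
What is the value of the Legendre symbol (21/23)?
(21/23) = 21^{11} mod 23 = -1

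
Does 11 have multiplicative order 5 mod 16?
Powers of 11 mod 16: 11^1≡11, 11^2≡9, 11^3≡3, 11^4≡1. Already 11^4≡1, so the order is 4 < 5. No, the actual order is 4.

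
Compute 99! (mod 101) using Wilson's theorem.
(100)! = (99)! × (100) ≡ -1 (mod 101). So (99)! ≡ -1 × (100)^(-1) ≡ (-1)×(-1) = 1 (mod 101)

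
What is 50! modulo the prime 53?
(52)! = (50)! × (51) × (52) ≡ -1 mod 53. So (50)! ≡ -1 × [(52)(51)]^(-1) ≡ 26 mod 53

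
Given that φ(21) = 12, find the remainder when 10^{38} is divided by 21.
By Euler: 10^{12} ≡ 1 mod 21 since gcd(10, 21) = 1. 38 = 3×12 + 2. So 10^{38} ≡ 10^{2} ≡ 16 mod 21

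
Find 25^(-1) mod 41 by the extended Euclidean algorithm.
Extended GCD: 25(-18) + 41(11) = 1. So 25^(-1) ≡ -18 ≡ 23 mod 41. Verify: 25 × 23 = 575 ≡ 1 mod 41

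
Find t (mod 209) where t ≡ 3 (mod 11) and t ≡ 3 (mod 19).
M = 11 × 19 = 209. M₁ = 19, y₁ ≡ 7 (mod 11). M₂ = 11, y₂ ≡ 7 (mod 19). t = 3×19×7 + 3×11×7 ≡ 3 (mod 209)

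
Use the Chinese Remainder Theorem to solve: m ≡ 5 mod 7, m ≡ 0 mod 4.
M = 7 × 4 = 28. M₁ = 4, y₁ ≡ 2 mod 7. M₂ = 7, y₂ ≡ 3 mod 4. m = 5×4×2 + 0×7×3 ≡ 12 mod 28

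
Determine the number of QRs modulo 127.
For prime 127, there are (p-1)/2 = (127-1)/2 = 63 quadratic residues (excluding 0).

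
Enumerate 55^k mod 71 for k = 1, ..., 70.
55^1, 55^2, ..., 55^{70} mod 71: [55, 43, 22, 3, 23, 58, 66, 9, 69, 32, 56, 27, 65, 25, 26, 10, 53, 4, 7, 30, 17, 12, 21, 19, 51, 36, 63, 57, 11, 37, 47, 29, 33, 40, 70, 16, 28, 49, 68, 48, 13, 5, 62, 2, 39, 15, 44, 6, 46, 45, 61, 18, 67, 64, 41, 54, 59, 50, 52, 20, 35, 8, 14, 60, 34, 24, 42, 38, 31, 1]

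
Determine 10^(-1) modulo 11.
Since 11 is prime, by Fermat 10^(-1) ≡ 10^{9} ≡ 10 mod 11. Verify: 10 × 10 = 100 ≡ 1 mod 11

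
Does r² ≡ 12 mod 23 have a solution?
By Euler's criterion: 12^{11} ≡ 1 mod 23. Since this equals 1, 12 is a QR.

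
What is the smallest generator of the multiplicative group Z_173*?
g = 2. For each prime q|172: 2^{86}≡172, 2^{4}≡16, none ≡ 1, so ord_173(2) = 172 and 2 is a primitive root.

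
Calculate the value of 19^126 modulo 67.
Using Fermat: 19^{66} ≡ 1 (mod 67). 126 ≡ 60 (mod 66). So 19^{126} ≡ 19^{60} ≡ 64 (mod 67)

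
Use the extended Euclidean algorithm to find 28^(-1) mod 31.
Extended GCD: 28(10) + 31(-9) = 1. So 28^(-1) ≡ 10 mod 31. Verify: 28 × 10 = 280 ≡ 1 mod 31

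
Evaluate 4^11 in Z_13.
By repeated squaring mod 13: 4^{1}≡4, 4^{2}≡3, 4^{4}≡9, 4^{8}≡3. Then 4^{11} = 4^{8+2+1} ≡ 3 × 3 × 4 ≡ 10 mod 13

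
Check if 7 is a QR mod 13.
By Euler's criterion: 7^{6} ≡ 12 (mod 13). Since this equals -1 (≡ 12), 7 is not a QR.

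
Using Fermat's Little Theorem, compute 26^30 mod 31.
By Fermat's Little Theorem, 26^{30} ≡ 1 (mod 31) since 31 is prime and gcd(26, 31) = 1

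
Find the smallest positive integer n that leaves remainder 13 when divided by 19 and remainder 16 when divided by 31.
M = 19 × 31 = 589. M₁ = 31, y₁ ≡ 8 mod 19. M₂ = 19, y₂ ≡ 18 mod 31. n = 13×31×8 + 16×19×18 ≡ 450 mod 589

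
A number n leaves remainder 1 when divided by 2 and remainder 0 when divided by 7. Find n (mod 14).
M = 2 × 7 = 14. M₁ = 7, y₁ ≡ 1 (mod 2). M₂ = 2, y₂ ≡ 4 (mod 7). n = 1×7×1 + 0×2×4 ≡ 7 (mod 14)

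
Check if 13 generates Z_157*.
13^{6} ≡ 1 (mod 157) and 6 < 156, so ord_157(13) = 6 ≠ 156 and 13 is not a primitive root.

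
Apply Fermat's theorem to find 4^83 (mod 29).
By Fermat: 4^{28} ≡ 1 (mod 29). 83 = 2×28 + 27. So 4^{83} ≡ 4^{27} ≡ 22 (mod 29)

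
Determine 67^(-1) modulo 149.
Since 149 is prime, by Fermat 67^(-1) ≡ 67^{147} ≡ 129 (mod 149). Verify: 67 × 129 = 8643 ≡ 1 (mod 149)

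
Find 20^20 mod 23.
By repeated squaring mod 23: 20^{1}≡20, 20^{2}≡9, 20^{4}≡12, 20^{8}≡6, 20^{16}≡13. Then 20^{20} = 20^{16+4} ≡ 13 × 12 ≡ 18 mod 23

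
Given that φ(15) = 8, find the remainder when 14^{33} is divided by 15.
By Euler: 14^{8} ≡ 1 mod 15 since gcd(14, 15) = 1. 33 = 4×8 + 1. So 14^{33} ≡ 14^{1} ≡ 14 mod 15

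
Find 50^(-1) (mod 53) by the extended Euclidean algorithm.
Extended GCD: 50(-18) + 53(17) = 1. So 50^(-1) ≡ -18 ≡ 35 (mod 53). Verify: 50 × 35 = 1750 ≡ 1 (mod 53)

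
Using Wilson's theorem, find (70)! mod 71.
By Wilson's theorem, (70)! ≡ -1 ≡ 70 (mod 71)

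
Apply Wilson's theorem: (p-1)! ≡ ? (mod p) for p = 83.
By Wilson's theorem, (82)! ≡ -1 ≡ 82 (mod 83)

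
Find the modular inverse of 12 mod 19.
Since 19 is prime, by Fermat 12^(-1) ≡ 12^{17} ≡ 8 (mod 19). Verify: 12 × 8 = 96 ≡ 1 (mod 19)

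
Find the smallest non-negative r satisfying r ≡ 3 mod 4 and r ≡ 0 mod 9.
M = 4 × 9 = 36. M₁ = 9, y₁ ≡ 1 mod 4. M₂ = 4, y₂ ≡ 7 mod 9. r = 3×9×1 + 0×4×7 ≡ 27 mod 36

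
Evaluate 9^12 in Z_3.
By repeated squaring mod 3: 9^{1}≡0, 9^{2}≡0, 9^{4}≡0, 9^{8}≡0. Then 9^{12} = 9^{8+4} ≡ 0 × 0 ≡ 0 mod 3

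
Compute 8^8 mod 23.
By repeated squaring (mod 23): 8^{1}≡8, 8^{2}≡18, 8^{4}≡2, 8^{8}≡4. So 8^{8} ≡ 4 (mod 23)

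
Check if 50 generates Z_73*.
50^{36} ≡ 1 (mod 73) and 36 < 72, so ord_73(50) = 36 ≠ 72 and 50 is not a primitive root.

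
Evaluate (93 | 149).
(93/149) = 93^{74} mod 149 = -1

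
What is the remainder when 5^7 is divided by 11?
By repeated squaring (mod 11): 5^{1}≡5, 5^{2}≡3, 5^{4}≡9. Then 5^{7} = 5^{4+2+1} ≡ 9 × 3 × 5 ≡ 3 (mod 11)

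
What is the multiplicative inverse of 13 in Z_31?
Since 31 is prime, by Fermat 13^(-1) ≡ 13^{29} ≡ 12 (mod 31). Verify: 13 × 12 = 156 ≡ 1 (mod 31)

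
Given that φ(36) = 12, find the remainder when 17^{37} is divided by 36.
By Euler: 17^{12} ≡ 1 (mod 36) since gcd(17, 36) = 1. 37 = 3×12 + 1. So 17^{37} ≡ 17^{1} ≡ 17 (mod 36)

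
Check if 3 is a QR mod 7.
By Euler's criterion: 3^{3} ≡ 6 (mod 7). Since this equals -1 (≡ 6), 3 is not a QR.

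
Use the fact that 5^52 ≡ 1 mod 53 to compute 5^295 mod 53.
By Fermat: 5^{52} ≡ 1 mod 53. 295 ≡ 35 mod 52. So 5^{295} ≡ 5^{35} ≡ 31 mod 53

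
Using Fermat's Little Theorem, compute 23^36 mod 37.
By Fermat's Little Theorem, 23^{36} ≡ 1 (mod 37) since 37 is prime and gcd(23, 37) = 1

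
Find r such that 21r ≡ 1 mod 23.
Since 23 is prime, by Fermat 21^(-1) ≡ 21^{21} ≡ 11 mod 23. Verify: 21 × 11 = 231 ≡ 1 mod 23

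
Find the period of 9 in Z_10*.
Powers of 9 mod 10: 9^1≡9, 9^2≡1. So the order of 9 is 2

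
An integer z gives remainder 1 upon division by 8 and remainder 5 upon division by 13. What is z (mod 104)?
M = 8 × 13 = 104. M₁ = 13, y₁ ≡ 5 (mod 8). M₂ = 8, y₂ ≡ 5 (mod 13). z = 1×13×5 + 5×8×5 ≡ 57 (mod 104)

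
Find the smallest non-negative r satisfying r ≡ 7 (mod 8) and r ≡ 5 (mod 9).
M = 8 × 9 = 72. M₁ = 9, y₁ ≡ 1 (mod 8). M₂ = 8, y₂ ≡ 8 (mod 9). r = 7×9×1 + 5×8×8 ≡ 23 (mod 72)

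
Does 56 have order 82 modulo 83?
ord_83(56) divides 82. For each prime q|82: 56^{41}≡82, 56^{2}≡65, none ≡ 1. So 56 has order 82 and is a primitive root mod 83.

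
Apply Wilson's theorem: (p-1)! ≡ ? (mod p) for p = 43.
By Wilson's theorem, (42)! ≡ -1 ≡ 42 (mod 43)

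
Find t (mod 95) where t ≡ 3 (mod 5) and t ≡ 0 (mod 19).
M = 5 × 19 = 95. M₁ = 19, y₁ ≡ 4 (mod 5). M₂ = 5, y₂ ≡ 4 (mod 19). t = 3×19×4 + 0×5×4 ≡ 38 (mod 95)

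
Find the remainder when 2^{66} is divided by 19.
By Fermat: 2^{18} ≡ 1 mod 19. 66 = 3×18 + 12. So 2^{66} ≡ 2^{12} ≡ 11 mod 19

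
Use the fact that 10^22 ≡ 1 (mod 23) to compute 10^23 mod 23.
By Fermat: 10^{22} ≡ 1 (mod 23). So 10^{23} = 10^{22} · 10^{1} ≡ 10^{1} ≡ 10 (mod 23)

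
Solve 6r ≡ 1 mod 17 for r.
Since 17 is prime, by Fermat 6^(-1) ≡ 6^{15} ≡ 3 mod 17. Verify: 6 × 3 = 18 ≡ 1 mod 17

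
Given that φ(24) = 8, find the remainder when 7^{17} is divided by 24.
By Euler: 7^{8} ≡ 1 mod 24 since gcd(7, 24) = 1. 17 = 2×8 + 1. So 7^{17} ≡ 7^{1} ≡ 7 mod 24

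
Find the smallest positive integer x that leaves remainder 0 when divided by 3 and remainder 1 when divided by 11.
M = 3 × 11 = 33. M₁ = 11, y₁ ≡ 2 mod 3. M₂ = 3, y₂ ≡ 4 mod 11. x = 0×11×2 + 1×3×4 ≡ 12 mod 33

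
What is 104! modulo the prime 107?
(106)! = (104)! × (105) × (106) ≡ -1 (mod 107). So (104)! ≡ -1 × [(106)(105)]^(-1) ≡ 53 (mod 107)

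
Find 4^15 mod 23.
By repeated squaring mod 23: 4^{1}≡4, 4^{2}≡16, 4^{4}≡3, 4^{8}≡9. Then 4^{15} = 4^{8+4+2+1} ≡ 9 × 3 × 16 × 4 ≡ 3 mod 23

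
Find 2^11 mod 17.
By repeated squaring mod 17: 2^{1}≡2, 2^{2}≡4, 2^{4}≡16, 2^{8}≡1. Then 2^{11} = 2^{8+2+1} ≡ 1 × 4 × 2 ≡ 8 mod 17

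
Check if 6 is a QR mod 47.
By Euler's criterion: 6^{23} ≡ 1 mod 47. Since this equals 1, 6 is a QR.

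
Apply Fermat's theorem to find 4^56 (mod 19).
By Fermat: 4^{18} ≡ 1 (mod 19). 56 = 3×18 + 2. So 4^{56} ≡ 4^{2} ≡ 16 (mod 19)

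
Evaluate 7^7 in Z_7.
By repeated squaring mod 7: 7^{1}≡0, 7^{2}≡0, 7^{4}≡0. Then 7^{7} = 7^{4+2+1} ≡ 0 × 0 × 0 ≡ 0 mod 7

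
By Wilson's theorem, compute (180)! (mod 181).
By Wilson's theorem, (180)! ≡ -1 ≡ 180 (mod 181)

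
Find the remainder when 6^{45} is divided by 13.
By Fermat: 6^{12} ≡ 1 mod 13. 45 = 3×12 + 9. So 6^{45} ≡ 6^{9} ≡ 5 mod 13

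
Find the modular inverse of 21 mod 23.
Since 23 is prime, by Fermat 21^(-1) ≡ 21^{21} ≡ 11 (mod 23). Verify: 21 × 11 = 231 ≡ 1 (mod 23)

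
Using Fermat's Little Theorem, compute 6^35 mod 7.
By Fermat: 6^{6} ≡ 1 mod 7. 35 = 5×6 + 5. So 6^{35} ≡ 6^{5} ≡ 6 mod 7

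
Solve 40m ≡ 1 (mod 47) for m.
Since 47 is prime, by Fermat 40^(-1) ≡ 40^{45} ≡ 20 (mod 47). Verify: 40 × 20 = 800 ≡ 1 (mod 47)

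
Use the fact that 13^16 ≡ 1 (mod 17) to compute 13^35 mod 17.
By Fermat: 13^{16} ≡ 1 (mod 17). 35 = 2×16 + 3. So 13^{35} ≡ 13^{3} ≡ 4 (mod 17)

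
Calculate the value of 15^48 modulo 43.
Using Fermat: 15^{42} ≡ 1 (mod 43). 48 ≡ 6 (mod 42). So 15^{48} ≡ 15^{6} ≡ 11 (mod 43)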